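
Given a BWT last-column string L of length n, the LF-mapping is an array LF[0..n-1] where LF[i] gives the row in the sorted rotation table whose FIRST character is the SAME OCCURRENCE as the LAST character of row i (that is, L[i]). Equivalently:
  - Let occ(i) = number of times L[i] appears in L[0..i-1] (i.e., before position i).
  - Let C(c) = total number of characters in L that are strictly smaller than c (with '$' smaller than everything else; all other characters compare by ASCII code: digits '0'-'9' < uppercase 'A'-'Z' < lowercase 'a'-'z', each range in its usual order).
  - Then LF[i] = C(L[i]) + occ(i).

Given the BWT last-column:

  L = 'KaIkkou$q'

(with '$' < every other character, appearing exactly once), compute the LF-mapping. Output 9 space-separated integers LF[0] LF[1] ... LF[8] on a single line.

Char counts: '$':1, 'I':1, 'K':1, 'a':1, 'k':2, 'o':1, 'q':1, 'u':1
C (first-col start): C('$')=0, C('I')=1, C('K')=2, C('a')=3, C('k')=4, C('o')=6, C('q')=7, C('u')=8
L[0]='K': occ=0, LF[0]=C('K')+0=2+0=2
L[1]='a': occ=0, LF[1]=C('a')+0=3+0=3
L[2]='I': occ=0, LF[2]=C('I')+0=1+0=1
L[3]='k': occ=0, LF[3]=C('k')+0=4+0=4
L[4]='k': occ=1, LF[4]=C('k')+1=4+1=5
L[5]='o': occ=0, LF[5]=C('o')+0=6+0=6
L[6]='u': occ=0, LF[6]=C('u')+0=8+0=8
L[7]='$': occ=0, LF[7]=C('$')+0=0+0=0
L[8]='q': occ=0, LF[8]=C('q')+0=7+0=7

Answer: 2 3 1 4 5 6 8 0 7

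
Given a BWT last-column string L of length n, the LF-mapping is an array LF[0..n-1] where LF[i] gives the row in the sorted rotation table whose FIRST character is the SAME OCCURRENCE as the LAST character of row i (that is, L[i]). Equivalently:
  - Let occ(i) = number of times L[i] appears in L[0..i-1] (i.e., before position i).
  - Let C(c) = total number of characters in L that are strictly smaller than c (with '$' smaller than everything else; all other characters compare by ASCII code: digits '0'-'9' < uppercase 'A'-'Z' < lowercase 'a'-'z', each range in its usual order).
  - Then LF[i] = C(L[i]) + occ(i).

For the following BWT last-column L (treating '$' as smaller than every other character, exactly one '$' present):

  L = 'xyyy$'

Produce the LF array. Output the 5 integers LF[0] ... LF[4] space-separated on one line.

Answer: 1 2 3 4 0

Derivation:
Char counts: '$':1, 'x':1, 'y':3
C (first-col start): C('$')=0, C('x')=1, C('y')=2
L[0]='x': occ=0, LF[0]=C('x')+0=1+0=1
L[1]='y': occ=0, LF[1]=C('y')+0=2+0=2
L[2]='y': occ=1, LF[2]=C('y')+1=2+1=3
L[3]='y': occ=2, LF[3]=C('y')+2=2+2=4
L[4]='$': occ=0, LF[4]=C('$')+0=0+0=0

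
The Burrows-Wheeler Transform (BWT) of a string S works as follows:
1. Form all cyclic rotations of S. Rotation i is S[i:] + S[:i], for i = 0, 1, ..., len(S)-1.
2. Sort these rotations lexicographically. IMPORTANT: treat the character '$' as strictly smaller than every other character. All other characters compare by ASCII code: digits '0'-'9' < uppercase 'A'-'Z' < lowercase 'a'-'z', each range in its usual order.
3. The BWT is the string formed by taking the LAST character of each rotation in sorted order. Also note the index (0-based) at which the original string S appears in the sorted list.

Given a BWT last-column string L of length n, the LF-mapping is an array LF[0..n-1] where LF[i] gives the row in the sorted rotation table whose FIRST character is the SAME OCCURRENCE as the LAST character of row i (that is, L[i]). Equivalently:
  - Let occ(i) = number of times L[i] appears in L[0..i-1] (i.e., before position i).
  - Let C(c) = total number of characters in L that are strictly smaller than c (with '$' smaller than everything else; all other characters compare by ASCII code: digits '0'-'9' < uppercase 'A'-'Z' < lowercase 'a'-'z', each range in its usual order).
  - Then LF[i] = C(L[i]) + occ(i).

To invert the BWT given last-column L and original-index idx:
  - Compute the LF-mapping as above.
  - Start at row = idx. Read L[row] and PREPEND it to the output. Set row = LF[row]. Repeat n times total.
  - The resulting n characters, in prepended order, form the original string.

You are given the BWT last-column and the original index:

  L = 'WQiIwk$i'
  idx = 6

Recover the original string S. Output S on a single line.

LF mapping: 3 2 4 1 7 6 0 5
Walk LF starting at row 6, prepending L[row]:
  step 1: row=6, L[6]='$', prepend. Next row=LF[6]=0
  step 2: row=0, L[0]='W', prepend. Next row=LF[0]=3
  step 3: row=3, L[3]='I', prepend. Next row=LF[3]=1
  step 4: row=1, L[1]='Q', prepend. Next row=LF[1]=2
  step 5: row=2, L[2]='i', prepend. Next row=LF[2]=4
  step 6: row=4, L[4]='w', prepend. Next row=LF[4]=7
  step 7: row=7, L[7]='i', prepend. Next row=LF[7]=5
  step 8: row=5, L[5]='k', prepend. Next row=LF[5]=6
Reversed output: kiwiQIW$

Answer: kiwiQIW$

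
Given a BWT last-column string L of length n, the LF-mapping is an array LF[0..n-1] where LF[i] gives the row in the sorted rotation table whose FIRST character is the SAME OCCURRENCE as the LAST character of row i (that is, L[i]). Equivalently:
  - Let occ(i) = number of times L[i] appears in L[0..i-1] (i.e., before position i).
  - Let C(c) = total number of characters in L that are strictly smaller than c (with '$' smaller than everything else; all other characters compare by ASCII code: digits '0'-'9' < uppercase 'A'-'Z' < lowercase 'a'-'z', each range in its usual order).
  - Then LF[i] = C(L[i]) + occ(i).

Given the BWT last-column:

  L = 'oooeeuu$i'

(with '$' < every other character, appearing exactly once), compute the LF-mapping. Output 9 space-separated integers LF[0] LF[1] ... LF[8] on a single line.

Answer: 4 5 6 1 2 7 8 0 3

Derivation:
Char counts: '$':1, 'e':2, 'i':1, 'o':3, 'u':2
C (first-col start): C('$')=0, C('e')=1, C('i')=3, C('o')=4, C('u')=7
L[0]='o': occ=0, LF[0]=C('o')+0=4+0=4
L[1]='o': occ=1, LF[1]=C('o')+1=4+1=5
L[2]='o': occ=2, LF[2]=C('o')+2=4+2=6
L[3]='e': occ=0, LF[3]=C('e')+0=1+0=1
L[4]='e': occ=1, LF[4]=C('e')+1=1+1=2
L[5]='u': occ=0, LF[5]=C('u')+0=7+0=7
L[6]='u': occ=1, LF[6]=C('u')+1=7+1=8
L[7]='$': occ=0, LF[7]=C('$')+0=0+0=0
L[8]='i': occ=0, LF[8]=C('i')+0=3+0=3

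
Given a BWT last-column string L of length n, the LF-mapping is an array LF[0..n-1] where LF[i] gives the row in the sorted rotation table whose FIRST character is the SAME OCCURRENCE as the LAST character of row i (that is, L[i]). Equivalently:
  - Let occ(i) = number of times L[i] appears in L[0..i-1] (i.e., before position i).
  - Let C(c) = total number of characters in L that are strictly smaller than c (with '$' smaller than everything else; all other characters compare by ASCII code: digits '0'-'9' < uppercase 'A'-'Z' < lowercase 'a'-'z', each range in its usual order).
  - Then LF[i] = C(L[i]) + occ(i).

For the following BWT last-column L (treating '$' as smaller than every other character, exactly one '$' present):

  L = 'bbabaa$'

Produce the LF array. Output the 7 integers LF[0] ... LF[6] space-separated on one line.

Answer: 4 5 1 6 2 3 0

Derivation:
Char counts: '$':1, 'a':3, 'b':3
C (first-col start): C('$')=0, C('a')=1, C('b')=4
L[0]='b': occ=0, LF[0]=C('b')+0=4+0=4
L[1]='b': occ=1, LF[1]=C('b')+1=4+1=5
L[2]='a': occ=0, LF[2]=C('a')+0=1+0=1
L[3]='b': occ=2, LF[3]=C('b')+2=4+2=6
L[4]='a': occ=1, LF[4]=C('a')+1=1+1=2
L[5]='a': occ=2, LF[5]=C('a')+2=1+2=3
L[6]='$': occ=0, LF[6]=C('$')+0=0+0=0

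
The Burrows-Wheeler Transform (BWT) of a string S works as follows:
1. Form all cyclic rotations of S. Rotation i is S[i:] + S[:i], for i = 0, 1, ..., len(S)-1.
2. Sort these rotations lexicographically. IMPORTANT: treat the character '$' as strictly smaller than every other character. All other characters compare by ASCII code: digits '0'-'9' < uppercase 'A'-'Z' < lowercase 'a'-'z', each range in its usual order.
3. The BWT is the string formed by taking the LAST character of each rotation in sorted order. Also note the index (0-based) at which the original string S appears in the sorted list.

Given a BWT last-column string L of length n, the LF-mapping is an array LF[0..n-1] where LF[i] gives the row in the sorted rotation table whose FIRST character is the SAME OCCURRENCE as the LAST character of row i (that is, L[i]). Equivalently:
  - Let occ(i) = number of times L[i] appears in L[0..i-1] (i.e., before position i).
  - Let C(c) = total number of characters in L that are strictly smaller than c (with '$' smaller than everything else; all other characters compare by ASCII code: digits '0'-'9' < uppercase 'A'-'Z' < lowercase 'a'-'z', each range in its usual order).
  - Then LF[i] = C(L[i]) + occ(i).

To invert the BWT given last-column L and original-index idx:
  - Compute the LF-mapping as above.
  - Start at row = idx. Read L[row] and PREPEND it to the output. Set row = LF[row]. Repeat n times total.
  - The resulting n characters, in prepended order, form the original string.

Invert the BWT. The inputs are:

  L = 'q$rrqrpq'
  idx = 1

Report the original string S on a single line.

Answer: prqqrrq$

Derivation:
LF mapping: 2 0 5 6 3 7 1 4
Walk LF starting at row 1, prepending L[row]:
  step 1: row=1, L[1]='$', prepend. Next row=LF[1]=0
  step 2: row=0, L[0]='q', prepend. Next row=LF[0]=2
  step 3: row=2, L[2]='r', prepend. Next row=LF[2]=5
  step 4: row=5, L[5]='r', prepend. Next row=LF[5]=7
  step 5: row=7, L[7]='q', prepend. Next row=LF[7]=4
  step 6: row=4, L[4]='q', prepend. Next row=LF[4]=3
  step 7: row=3, L[3]='r', prepend. Next row=LF[3]=6
  step 8: row=6, L[6]='p', prepend. Next row=LF[6]=1
Reversed output: prqqrrq$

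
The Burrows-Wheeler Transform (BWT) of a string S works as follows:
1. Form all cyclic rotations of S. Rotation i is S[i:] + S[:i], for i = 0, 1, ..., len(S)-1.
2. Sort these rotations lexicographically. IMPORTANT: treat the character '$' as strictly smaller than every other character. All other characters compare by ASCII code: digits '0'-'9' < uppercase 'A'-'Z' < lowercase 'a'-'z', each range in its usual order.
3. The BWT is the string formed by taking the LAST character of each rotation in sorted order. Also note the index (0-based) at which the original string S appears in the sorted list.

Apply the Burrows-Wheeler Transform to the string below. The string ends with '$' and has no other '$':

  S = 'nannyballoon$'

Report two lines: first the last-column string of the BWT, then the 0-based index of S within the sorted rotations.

Answer: nbnyalo$anoln
7

Derivation:
All 13 rotations (rotation i = S[i:]+S[:i]):
  rot[0] = nannyballoon$
  rot[1] = annyballoon$n
  rot[2] = nnyballoon$na
  rot[3] = nyballoon$nan
  rot[4] = yballoon$nann
  rot[5] = balloon$nanny
  rot[6] = alloon$nannyb
  rot[7] = lloon$nannyba
  rot[8] = loon$nannybal
  rot[9] = oon$nannyball
  rot[10] = on$nannyballo
  rot[11] = n$nannyballoo
  rot[12] = $nannyballoon
Sorted (with $ < everything):
  sorted[0] = $nannyballoon  (last char: 'n')
  sorted[1] = alloon$nannyb  (last char: 'b')
  sorted[2] = annyballoon$n  (last char: 'n')
  sorted[3] = balloon$nanny  (last char: 'y')
  sorted[4] = lloon$nannyba  (last char: 'a')
  sorted[5] = loon$nannybal  (last char: 'l')
  sorted[6] = n$nannyballoo  (last char: 'o')
  sorted[7] = nannyballoon$  (last char: '$')
  sorted[8] = nnyballoon$na  (last char: 'a')
  sorted[9] = nyballoon$nan  (last char: 'n')
  sorted[10] = on$nannyballo  (last char: 'o')
  sorted[11] = oon$nannyball  (last char: 'l')
  sorted[12] = yballoon$nann  (last char: 'n')
Last column: nbnyalo$anoln
Original string S is at sorted index 7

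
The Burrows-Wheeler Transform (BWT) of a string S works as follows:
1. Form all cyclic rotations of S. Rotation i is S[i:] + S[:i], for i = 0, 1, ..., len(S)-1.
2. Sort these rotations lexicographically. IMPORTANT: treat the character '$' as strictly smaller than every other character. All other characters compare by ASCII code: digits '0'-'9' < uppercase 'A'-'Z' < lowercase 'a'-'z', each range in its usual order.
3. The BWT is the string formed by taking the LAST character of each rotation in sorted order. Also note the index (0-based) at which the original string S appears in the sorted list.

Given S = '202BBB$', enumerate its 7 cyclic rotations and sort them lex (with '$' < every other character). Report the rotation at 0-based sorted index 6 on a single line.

All 7 rotations (rotation i = S[i:]+S[:i]):
  rot[0] = 202BBB$
  rot[1] = 02BBB$2
  rot[2] = 2BBB$20
  rot[3] = BBB$202
  rot[4] = BB$202B
  rot[5] = B$202BB
  rot[6] = $202BBB
Sorted (with $ < everything):
  sorted[0] = $202BBB
  sorted[1] = 02BBB$2
  sorted[2] = 202BBB$
  sorted[3] = 2BBB$20
  sorted[4] = B$202BB
  sorted[5] = BB$202B
  sorted[6] = BBB$202
sorted[6] = BBB$202

Answer: BBB$202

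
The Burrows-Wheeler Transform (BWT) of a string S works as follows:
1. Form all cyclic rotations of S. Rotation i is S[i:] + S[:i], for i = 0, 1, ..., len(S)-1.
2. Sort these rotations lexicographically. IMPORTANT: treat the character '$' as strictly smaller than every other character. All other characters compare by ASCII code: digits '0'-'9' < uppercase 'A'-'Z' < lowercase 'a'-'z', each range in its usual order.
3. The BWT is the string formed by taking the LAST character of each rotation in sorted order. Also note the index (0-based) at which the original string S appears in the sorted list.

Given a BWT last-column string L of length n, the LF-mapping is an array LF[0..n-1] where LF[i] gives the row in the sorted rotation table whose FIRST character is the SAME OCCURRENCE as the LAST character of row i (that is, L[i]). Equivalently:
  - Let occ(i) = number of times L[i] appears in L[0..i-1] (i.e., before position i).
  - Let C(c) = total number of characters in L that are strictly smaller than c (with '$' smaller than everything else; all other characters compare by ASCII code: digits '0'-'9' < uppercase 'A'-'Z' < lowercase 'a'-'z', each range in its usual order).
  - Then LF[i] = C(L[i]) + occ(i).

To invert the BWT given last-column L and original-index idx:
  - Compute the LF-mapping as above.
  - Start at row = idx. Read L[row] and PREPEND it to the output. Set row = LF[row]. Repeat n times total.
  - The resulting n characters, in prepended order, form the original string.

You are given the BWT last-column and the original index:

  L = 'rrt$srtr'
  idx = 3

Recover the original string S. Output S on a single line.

LF mapping: 1 2 6 0 5 3 7 4
Walk LF starting at row 3, prepending L[row]:
  step 1: row=3, L[3]='$', prepend. Next row=LF[3]=0
  step 2: row=0, L[0]='r', prepend. Next row=LF[0]=1
  step 3: row=1, L[1]='r', prepend. Next row=LF[1]=2
  step 4: row=2, L[2]='t', prepend. Next row=LF[2]=6
  step 5: row=6, L[6]='t', prepend. Next row=LF[6]=7
  step 6: row=7, L[7]='r', prepend. Next row=LF[7]=4
  step 7: row=4, L[4]='s', prepend. Next row=LF[4]=5
  step 8: row=5, L[5]='r', prepend. Next row=LF[5]=3
Reversed output: rsrttrr$

Answer: rsrttrr$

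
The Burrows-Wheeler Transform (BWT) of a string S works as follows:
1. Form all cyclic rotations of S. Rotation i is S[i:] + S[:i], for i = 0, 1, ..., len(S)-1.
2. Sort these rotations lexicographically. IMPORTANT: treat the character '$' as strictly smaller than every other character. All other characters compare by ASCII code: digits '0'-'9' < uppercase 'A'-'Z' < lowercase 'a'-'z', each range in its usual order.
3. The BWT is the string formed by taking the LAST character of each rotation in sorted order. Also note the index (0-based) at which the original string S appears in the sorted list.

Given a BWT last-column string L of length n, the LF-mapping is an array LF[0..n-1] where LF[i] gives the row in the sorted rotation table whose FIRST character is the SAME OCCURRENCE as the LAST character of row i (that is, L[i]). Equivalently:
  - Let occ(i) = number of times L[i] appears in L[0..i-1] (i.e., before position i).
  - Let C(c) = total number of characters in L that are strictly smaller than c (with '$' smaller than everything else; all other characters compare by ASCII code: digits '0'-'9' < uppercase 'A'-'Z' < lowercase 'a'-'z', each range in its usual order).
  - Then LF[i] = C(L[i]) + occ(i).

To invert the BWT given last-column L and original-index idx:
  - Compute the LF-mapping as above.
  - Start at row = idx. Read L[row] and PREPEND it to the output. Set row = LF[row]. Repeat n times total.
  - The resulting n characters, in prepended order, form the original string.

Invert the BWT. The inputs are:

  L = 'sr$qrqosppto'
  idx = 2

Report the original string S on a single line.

Answer: otsroqqprps$

Derivation:
LF mapping: 9 7 0 5 8 6 1 10 3 4 11 2
Walk LF starting at row 2, prepending L[row]:
  step 1: row=2, L[2]='$', prepend. Next row=LF[2]=0
  step 2: row=0, L[0]='s', prepend. Next row=LF[0]=9
  step 3: row=9, L[9]='p', prepend. Next row=LF[9]=4
  step 4: row=4, L[4]='r', prepend. Next row=LF[4]=8
  step 5: row=8, L[8]='p', prepend. Next row=LF[8]=3
  step 6: row=3, L[3]='q', prepend. Next row=LF[3]=5
  step 7: row=5, L[5]='q', prepend. Next row=LF[5]=6
  step 8: row=6, L[6]='o', prepend. Next row=LF[6]=1
  step 9: row=1, L[1]='r', prepend. Next row=LF[1]=7
  step 10: row=7, L[7]='s', prepend. Next row=LF[7]=10
  step 11: row=10, L[10]='t', prepend. Next row=LF[10]=11
  step 12: row=11, L[11]='o', prepend. Next row=LF[11]=2
Reversed output: otsroqqprps$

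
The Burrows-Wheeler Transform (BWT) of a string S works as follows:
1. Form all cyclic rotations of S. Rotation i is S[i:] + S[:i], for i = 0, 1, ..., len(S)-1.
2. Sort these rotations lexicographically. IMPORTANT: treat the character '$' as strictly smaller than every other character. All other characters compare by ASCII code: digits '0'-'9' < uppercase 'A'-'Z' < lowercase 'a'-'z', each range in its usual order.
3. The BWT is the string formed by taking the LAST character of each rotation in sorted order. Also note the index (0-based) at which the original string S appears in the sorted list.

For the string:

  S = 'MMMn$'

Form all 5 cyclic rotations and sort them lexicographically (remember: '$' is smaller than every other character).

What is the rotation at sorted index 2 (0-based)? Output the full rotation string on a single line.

Answer: MMn$M

Derivation:
All 5 rotations (rotation i = S[i:]+S[:i]):
  rot[0] = MMMn$
  rot[1] = MMn$M
  rot[2] = Mn$MM
  rot[3] = n$MMM
  rot[4] = $MMMn
Sorted (with $ < everything):
  sorted[0] = $MMMn
  sorted[1] = MMMn$
  sorted[2] = MMn$M
  sorted[3] = Mn$MM
  sorted[4] = n$MMM
sorted[2] = MMn$M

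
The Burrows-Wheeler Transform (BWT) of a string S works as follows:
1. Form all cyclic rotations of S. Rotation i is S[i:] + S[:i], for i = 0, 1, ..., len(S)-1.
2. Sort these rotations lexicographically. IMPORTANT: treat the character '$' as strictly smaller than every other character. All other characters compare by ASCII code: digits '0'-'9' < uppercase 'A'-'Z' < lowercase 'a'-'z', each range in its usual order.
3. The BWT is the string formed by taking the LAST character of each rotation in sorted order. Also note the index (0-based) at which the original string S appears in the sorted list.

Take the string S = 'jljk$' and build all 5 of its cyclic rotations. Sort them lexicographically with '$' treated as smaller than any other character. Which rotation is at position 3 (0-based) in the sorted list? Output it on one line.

All 5 rotations (rotation i = S[i:]+S[:i]):
  rot[0] = jljk$
  rot[1] = ljk$j
  rot[2] = jk$jl
  rot[3] = k$jlj
  rot[4] = $jljk
Sorted (with $ < everything):
  sorted[0] = $jljk
  sorted[1] = jk$jl
  sorted[2] = jljk$
  sorted[3] = k$jlj
  sorted[4] = ljk$j
sorted[3] = k$jlj

Answer: k$jlj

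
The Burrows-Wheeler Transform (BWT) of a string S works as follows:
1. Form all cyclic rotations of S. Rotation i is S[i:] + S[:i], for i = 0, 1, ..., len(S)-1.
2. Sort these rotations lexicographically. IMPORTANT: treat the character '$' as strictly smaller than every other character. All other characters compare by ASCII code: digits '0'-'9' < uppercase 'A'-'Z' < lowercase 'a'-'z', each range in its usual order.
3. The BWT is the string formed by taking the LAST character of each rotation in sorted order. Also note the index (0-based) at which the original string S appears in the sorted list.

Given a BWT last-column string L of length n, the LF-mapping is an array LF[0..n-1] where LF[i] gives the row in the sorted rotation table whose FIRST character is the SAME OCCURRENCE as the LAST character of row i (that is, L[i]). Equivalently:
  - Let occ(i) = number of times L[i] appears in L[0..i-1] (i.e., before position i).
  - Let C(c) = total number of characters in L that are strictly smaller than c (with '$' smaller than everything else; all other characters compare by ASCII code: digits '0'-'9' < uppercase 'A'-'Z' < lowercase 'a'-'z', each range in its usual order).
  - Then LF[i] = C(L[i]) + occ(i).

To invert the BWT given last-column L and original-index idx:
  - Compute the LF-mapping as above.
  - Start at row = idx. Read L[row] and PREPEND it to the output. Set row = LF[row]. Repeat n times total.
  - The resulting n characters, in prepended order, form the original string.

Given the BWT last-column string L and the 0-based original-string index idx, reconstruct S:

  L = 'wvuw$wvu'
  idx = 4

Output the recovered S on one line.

LF mapping: 5 3 1 6 0 7 4 2
Walk LF starting at row 4, prepending L[row]:
  step 1: row=4, L[4]='$', prepend. Next row=LF[4]=0
  step 2: row=0, L[0]='w', prepend. Next row=LF[0]=5
  step 3: row=5, L[5]='w', prepend. Next row=LF[5]=7
  step 4: row=7, L[7]='u', prepend. Next row=LF[7]=2
  step 5: row=2, L[2]='u', prepend. Next row=LF[2]=1
  step 6: row=1, L[1]='v', prepend. Next row=LF[1]=3
  step 7: row=3, L[3]='w', prepend. Next row=LF[3]=6
  step 8: row=6, L[6]='v', prepend. Next row=LF[6]=4
Reversed output: vwvuuww$

Answer: vwvuuww$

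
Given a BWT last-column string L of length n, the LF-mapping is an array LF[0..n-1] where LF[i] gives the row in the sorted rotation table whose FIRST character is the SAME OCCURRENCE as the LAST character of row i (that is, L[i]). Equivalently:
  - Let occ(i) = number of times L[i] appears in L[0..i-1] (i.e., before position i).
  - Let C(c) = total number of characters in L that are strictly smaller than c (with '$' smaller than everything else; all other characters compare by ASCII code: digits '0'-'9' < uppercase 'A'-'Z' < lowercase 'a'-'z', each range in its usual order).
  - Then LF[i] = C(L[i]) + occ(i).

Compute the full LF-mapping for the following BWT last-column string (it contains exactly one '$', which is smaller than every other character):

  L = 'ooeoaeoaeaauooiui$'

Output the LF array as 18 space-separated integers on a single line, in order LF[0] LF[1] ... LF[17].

Char counts: '$':1, 'a':4, 'e':3, 'i':2, 'o':6, 'u':2
C (first-col start): C('$')=0, C('a')=1, C('e')=5, C('i')=8, C('o')=10, C('u')=16
L[0]='o': occ=0, LF[0]=C('o')+0=10+0=10
L[1]='o': occ=1, LF[1]=C('o')+1=10+1=11
L[2]='e': occ=0, LF[2]=C('e')+0=5+0=5
L[3]='o': occ=2, LF[3]=C('o')+2=10+2=12
L[4]='a': occ=0, LF[4]=C('a')+0=1+0=1
L[5]='e': occ=1, LF[5]=C('e')+1=5+1=6
L[6]='o': occ=3, LF[6]=C('o')+3=10+3=13
L[7]='a': occ=1, LF[7]=C('a')+1=1+1=2
L[8]='e': occ=2, LF[8]=C('e')+2=5+2=7
L[9]='a': occ=2, LF[9]=C('a')+2=1+2=3
L[10]='a': occ=3, LF[10]=C('a')+3=1+3=4
L[11]='u': occ=0, LF[11]=C('u')+0=16+0=16
L[12]='o': occ=4, LF[12]=C('o')+4=10+4=14
L[13]='o': occ=5, LF[13]=C('o')+5=10+5=15
L[14]='i': occ=0, LF[14]=C('i')+0=8+0=8
L[15]='u': occ=1, LF[15]=C('u')+1=16+1=17
L[16]='i': occ=1, LF[16]=C('i')+1=8+1=9
L[17]='$': occ=0, LF[17]=C('$')+0=0+0=0

Answer: 10 11 5 12 1 6 13 2 7 3 4 16 14 15 8 17 9 0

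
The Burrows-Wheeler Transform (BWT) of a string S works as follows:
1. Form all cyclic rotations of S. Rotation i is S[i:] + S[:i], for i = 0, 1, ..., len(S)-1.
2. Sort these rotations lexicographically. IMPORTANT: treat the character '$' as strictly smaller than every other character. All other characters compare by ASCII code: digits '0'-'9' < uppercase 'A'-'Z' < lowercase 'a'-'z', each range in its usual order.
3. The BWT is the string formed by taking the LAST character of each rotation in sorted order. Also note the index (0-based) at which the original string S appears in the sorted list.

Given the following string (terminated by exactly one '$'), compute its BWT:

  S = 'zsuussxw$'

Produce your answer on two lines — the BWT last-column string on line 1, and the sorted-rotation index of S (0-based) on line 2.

All 9 rotations (rotation i = S[i:]+S[:i]):
  rot[0] = zsuussxw$
  rot[1] = suussxw$z
  rot[2] = uussxw$zs
  rot[3] = ussxw$zsu
  rot[4] = ssxw$zsuu
  rot[5] = sxw$zsuus
  rot[6] = xw$zsuuss
  rot[7] = w$zsuussx
  rot[8] = $zsuussxw
Sorted (with $ < everything):
  sorted[0] = $zsuussxw  (last char: 'w')
  sorted[1] = ssxw$zsuu  (last char: 'u')
  sorted[2] = suussxw$z  (last char: 'z')
  sorted[3] = sxw$zsuus  (last char: 's')
  sorted[4] = ussxw$zsu  (last char: 'u')
  sorted[5] = uussxw$zs  (last char: 's')
  sorted[6] = w$zsuussx  (last char: 'x')
  sorted[7] = xw$zsuuss  (last char: 's')
  sorted[8] = zsuussxw$  (last char: '$')
Last column: wuzsusxs$
Original string S is at sorted index 8

Answer: wuzsusxs$
8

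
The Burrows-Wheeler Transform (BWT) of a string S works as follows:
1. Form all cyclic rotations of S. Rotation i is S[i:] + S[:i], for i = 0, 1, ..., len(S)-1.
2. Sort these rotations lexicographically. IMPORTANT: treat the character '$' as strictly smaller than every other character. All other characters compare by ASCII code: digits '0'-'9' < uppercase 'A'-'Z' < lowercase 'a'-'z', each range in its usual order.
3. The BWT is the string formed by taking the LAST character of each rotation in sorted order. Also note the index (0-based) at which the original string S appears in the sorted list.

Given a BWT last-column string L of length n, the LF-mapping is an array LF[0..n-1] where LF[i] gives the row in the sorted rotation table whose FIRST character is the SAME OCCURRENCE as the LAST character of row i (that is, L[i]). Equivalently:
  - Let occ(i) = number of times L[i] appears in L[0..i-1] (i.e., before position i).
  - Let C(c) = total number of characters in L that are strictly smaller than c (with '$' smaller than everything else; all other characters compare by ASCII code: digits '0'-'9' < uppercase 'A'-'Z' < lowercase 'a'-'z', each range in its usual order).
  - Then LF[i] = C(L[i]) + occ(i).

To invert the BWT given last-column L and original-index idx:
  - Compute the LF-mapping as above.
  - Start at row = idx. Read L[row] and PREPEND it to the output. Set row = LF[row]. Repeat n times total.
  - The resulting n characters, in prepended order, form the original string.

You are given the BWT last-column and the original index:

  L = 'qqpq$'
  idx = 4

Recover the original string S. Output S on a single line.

Answer: qqpq$

Derivation:
LF mapping: 2 3 1 4 0
Walk LF starting at row 4, prepending L[row]:
  step 1: row=4, L[4]='$', prepend. Next row=LF[4]=0
  step 2: row=0, L[0]='q', prepend. Next row=LF[0]=2
  step 3: row=2, L[2]='p', prepend. Next row=LF[2]=1
  step 4: row=1, L[1]='q', prepend. Next row=LF[1]=3
  step 5: row=3, L[3]='q', prepend. Next row=LF[3]=4
Reversed output: qqpq$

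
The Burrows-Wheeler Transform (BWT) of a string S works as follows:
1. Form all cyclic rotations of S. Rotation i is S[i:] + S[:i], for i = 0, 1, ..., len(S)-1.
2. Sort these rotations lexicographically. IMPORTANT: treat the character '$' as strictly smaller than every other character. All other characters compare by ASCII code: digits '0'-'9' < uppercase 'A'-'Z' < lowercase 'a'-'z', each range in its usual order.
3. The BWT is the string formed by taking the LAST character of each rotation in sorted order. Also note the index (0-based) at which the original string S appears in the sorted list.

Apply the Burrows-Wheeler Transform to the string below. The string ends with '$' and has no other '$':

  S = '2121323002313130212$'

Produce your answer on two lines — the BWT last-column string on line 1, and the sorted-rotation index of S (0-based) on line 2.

Answer: 23302233210$13021121
11

Derivation:
All 20 rotations (rotation i = S[i:]+S[:i]):
  rot[0] = 2121323002313130212$
  rot[1] = 121323002313130212$2
  rot[2] = 21323002313130212$21
  rot[3] = 1323002313130212$212
  rot[4] = 323002313130212$2121
  rot[5] = 23002313130212$21213
  rot[6] = 3002313130212$212132
  rot[7] = 002313130212$2121323
  rot[8] = 02313130212$21213230
  rot[9] = 2313130212$212132300
  rot[10] = 313130212$2121323002
  rot[11] = 13130212$21213230023
  rot[12] = 3130212$212132300231
  rot[13] = 130212$2121323002313
  rot[14] = 30212$21213230023131
  rot[15] = 0212$212132300231313
  rot[16] = 212$2121323002313130
  rot[17] = 12$21213230023131302
  rot[18] = 2$212132300231313021
  rot[19] = $2121323002313130212
Sorted (with $ < everything):
  sorted[0] = $2121323002313130212  (last char: '2')
  sorted[1] = 002313130212$2121323  (last char: '3')
  sorted[2] = 0212$212132300231313  (last char: '3')
  sorted[3] = 02313130212$21213230  (last char: '0')
  sorted[4] = 12$21213230023131302  (last char: '2')
  sorted[5] = 121323002313130212$2  (last char: '2')
  sorted[6] = 130212$2121323002313  (last char: '3')
  sorted[7] = 13130212$21213230023  (last char: '3')
  sorted[8] = 1323002313130212$212  (last char: '2')
  sorted[9] = 2$212132300231313021  (last char: '1')
  sorted[10] = 212$2121323002313130  (last char: '0')
  sorted[11] = 2121323002313130212$  (last char: '$')
  sorted[12] = 21323002313130212$21  (last char: '1')
  sorted[13] = 23002313130212$21213  (last char: '3')
  sorted[14] = 2313130212$212132300  (last char: '0')
  sorted[15] = 3002313130212$212132  (last char: '2')
  sorted[16] = 30212$21213230023131  (last char: '1')
  sorted[17] = 3130212$212132300231  (last char: '1')
  sorted[18] = 313130212$2121323002  (last char: '2')
  sorted[19] = 323002313130212$2121  (last char: '1')
Last column: 23302233210$13021121
Original string S is at sorted index 11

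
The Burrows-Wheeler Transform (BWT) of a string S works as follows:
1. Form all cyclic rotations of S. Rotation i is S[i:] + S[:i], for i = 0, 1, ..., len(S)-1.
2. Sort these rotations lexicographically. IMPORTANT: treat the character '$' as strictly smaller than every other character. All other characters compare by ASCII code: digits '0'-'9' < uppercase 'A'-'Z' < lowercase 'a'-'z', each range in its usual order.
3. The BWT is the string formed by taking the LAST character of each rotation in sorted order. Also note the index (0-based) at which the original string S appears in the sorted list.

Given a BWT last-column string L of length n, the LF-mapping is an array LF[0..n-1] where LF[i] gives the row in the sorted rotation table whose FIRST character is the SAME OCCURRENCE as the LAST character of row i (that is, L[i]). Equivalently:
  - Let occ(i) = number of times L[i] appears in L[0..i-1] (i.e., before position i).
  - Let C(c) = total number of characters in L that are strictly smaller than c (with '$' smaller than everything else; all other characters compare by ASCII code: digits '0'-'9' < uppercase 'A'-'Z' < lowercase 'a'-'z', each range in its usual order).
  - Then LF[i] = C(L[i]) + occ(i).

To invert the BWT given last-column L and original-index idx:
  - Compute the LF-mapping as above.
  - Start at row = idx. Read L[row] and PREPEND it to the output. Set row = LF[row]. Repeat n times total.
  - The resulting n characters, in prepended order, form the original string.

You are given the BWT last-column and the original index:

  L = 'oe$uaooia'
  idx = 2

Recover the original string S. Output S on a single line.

LF mapping: 5 3 0 8 1 6 7 4 2
Walk LF starting at row 2, prepending L[row]:
  step 1: row=2, L[2]='$', prepend. Next row=LF[2]=0
  step 2: row=0, L[0]='o', prepend. Next row=LF[0]=5
  step 3: row=5, L[5]='o', prepend. Next row=LF[5]=6
  step 4: row=6, L[6]='o', prepend. Next row=LF[6]=7
  step 5: row=7, L[7]='i', prepend. Next row=LF[7]=4
  step 6: row=4, L[4]='a', prepend. Next row=LF[4]=1
  step 7: row=1, L[1]='e', prepend. Next row=LF[1]=3
  step 8: row=3, L[3]='u', prepend. Next row=LF[3]=8
  step 9: row=8, L[8]='a', prepend. Next row=LF[8]=2
Reversed output: aueaiooo$

Answer: aueaiooo$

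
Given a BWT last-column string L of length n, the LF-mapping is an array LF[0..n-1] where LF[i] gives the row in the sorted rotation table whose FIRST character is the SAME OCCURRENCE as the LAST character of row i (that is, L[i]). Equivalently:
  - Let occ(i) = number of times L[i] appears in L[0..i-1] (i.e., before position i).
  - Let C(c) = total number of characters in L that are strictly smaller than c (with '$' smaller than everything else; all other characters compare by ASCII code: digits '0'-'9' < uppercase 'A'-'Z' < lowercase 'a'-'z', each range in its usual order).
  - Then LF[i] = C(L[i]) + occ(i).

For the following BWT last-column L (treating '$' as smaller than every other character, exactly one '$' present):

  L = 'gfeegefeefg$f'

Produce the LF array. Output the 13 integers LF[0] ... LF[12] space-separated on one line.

Answer: 10 6 1 2 11 3 7 4 5 8 12 0 9

Derivation:
Char counts: '$':1, 'e':5, 'f':4, 'g':3
C (first-col start): C('$')=0, C('e')=1, C('f')=6, C('g')=10
L[0]='g': occ=0, LF[0]=C('g')+0=10+0=10
L[1]='f': occ=0, LF[1]=C('f')+0=6+0=6
L[2]='e': occ=0, LF[2]=C('e')+0=1+0=1
L[3]='e': occ=1, LF[3]=C('e')+1=1+1=2
L[4]='g': occ=1, LF[4]=C('g')+1=10+1=11
L[5]='e': occ=2, LF[5]=C('e')+2=1+2=3
L[6]='f': occ=1, LF[6]=C('f')+1=6+1=7
L[7]='e': occ=3, LF[7]=C('e')+3=1+3=4
L[8]='e': occ=4, LF[8]=C('e')+4=1+4=5
L[9]='f': occ=2, LF[9]=C('f')+2=6+2=8
L[10]='g': occ=2, LF[10]=C('g')+2=10+2=12
L[11]='$': occ=0, LF[11]=C('$')+0=0+0=0
L[12]='f': occ=3, LF[12]=C('f')+3=6+3=9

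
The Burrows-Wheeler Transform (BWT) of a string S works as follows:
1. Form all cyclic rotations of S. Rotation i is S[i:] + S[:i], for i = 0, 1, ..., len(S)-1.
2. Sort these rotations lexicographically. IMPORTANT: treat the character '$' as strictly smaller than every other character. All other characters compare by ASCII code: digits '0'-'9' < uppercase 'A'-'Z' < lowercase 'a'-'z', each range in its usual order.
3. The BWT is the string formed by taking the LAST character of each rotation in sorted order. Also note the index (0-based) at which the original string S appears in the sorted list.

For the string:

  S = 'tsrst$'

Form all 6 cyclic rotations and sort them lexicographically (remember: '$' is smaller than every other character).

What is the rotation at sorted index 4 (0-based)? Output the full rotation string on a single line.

All 6 rotations (rotation i = S[i:]+S[:i]):
  rot[0] = tsrst$
  rot[1] = srst$t
  rot[2] = rst$ts
  rot[3] = st$tsr
  rot[4] = t$tsrs
  rot[5] = $tsrst
Sorted (with $ < everything):
  sorted[0] = $tsrst
  sorted[1] = rst$ts
  sorted[2] = srst$t
  sorted[3] = st$tsr
  sorted[4] = t$tsrs
  sorted[5] = tsrst$
sorted[4] = t$tsrs

Answer: t$tsrs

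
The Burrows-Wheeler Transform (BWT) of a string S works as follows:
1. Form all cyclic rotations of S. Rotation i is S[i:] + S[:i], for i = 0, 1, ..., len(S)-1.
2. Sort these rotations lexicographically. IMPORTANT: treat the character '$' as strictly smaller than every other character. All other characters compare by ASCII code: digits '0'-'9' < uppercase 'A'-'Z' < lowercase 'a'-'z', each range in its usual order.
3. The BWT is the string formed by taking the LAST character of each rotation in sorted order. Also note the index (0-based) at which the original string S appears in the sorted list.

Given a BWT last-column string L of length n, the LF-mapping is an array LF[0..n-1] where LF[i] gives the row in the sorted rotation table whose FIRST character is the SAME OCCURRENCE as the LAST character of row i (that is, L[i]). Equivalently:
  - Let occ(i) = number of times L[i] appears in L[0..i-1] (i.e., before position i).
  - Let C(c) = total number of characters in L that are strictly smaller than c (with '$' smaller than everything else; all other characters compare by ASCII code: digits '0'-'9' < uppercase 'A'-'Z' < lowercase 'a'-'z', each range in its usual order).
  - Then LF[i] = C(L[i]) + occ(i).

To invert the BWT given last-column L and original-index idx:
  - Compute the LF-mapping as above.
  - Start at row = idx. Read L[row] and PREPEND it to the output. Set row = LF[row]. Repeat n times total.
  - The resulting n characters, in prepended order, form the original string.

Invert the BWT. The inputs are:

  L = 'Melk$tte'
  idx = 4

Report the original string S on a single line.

LF mapping: 1 2 5 4 0 6 7 3
Walk LF starting at row 4, prepending L[row]:
  step 1: row=4, L[4]='$', prepend. Next row=LF[4]=0
  step 2: row=0, L[0]='M', prepend. Next row=LF[0]=1
  step 3: row=1, L[1]='e', prepend. Next row=LF[1]=2
  step 4: row=2, L[2]='l', prepend. Next row=LF[2]=5
  step 5: row=5, L[5]='t', prepend. Next row=LF[5]=6
  step 6: row=6, L[6]='t', prepend. Next row=LF[6]=7
  step 7: row=7, L[7]='e', prepend. Next row=LF[7]=3
  step 8: row=3, L[3]='k', prepend. Next row=LF[3]=4
Reversed output: kettleM$

Answer: kettleM$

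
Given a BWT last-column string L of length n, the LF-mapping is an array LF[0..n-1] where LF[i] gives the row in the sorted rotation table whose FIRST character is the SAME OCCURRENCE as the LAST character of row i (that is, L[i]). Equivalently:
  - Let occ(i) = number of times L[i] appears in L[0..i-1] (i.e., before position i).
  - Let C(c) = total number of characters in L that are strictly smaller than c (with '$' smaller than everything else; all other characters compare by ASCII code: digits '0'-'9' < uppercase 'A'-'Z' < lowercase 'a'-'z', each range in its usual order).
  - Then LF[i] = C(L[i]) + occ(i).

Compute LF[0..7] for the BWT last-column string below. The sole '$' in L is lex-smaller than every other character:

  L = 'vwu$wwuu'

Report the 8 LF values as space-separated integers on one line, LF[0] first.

Answer: 4 5 1 0 6 7 2 3

Derivation:
Char counts: '$':1, 'u':3, 'v':1, 'w':3
C (first-col start): C('$')=0, C('u')=1, C('v')=4, C('w')=5
L[0]='v': occ=0, LF[0]=C('v')+0=4+0=4
L[1]='w': occ=0, LF[1]=C('w')+0=5+0=5
L[2]='u': occ=0, LF[2]=C('u')+0=1+0=1
L[3]='$': occ=0, LF[3]=C('$')+0=0+0=0
L[4]='w': occ=1, LF[4]=C('w')+1=5+1=6
L[5]='w': occ=2, LF[5]=C('w')+2=5+2=7
L[6]='u': occ=1, LF[6]=C('u')+1=1+1=2
L[7]='u': occ=2, LF[7]=C('u')+2=1+2=3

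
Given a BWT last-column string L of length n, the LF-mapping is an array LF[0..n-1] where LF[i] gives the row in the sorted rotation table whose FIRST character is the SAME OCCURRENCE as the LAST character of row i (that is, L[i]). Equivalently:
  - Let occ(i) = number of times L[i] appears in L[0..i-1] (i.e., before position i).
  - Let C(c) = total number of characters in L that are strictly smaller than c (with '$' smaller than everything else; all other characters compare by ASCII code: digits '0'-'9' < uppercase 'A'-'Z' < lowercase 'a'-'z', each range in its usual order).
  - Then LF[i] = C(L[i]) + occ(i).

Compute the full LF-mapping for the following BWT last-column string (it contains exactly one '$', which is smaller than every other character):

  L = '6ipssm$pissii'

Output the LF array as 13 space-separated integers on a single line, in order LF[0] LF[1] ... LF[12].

Answer: 1 2 7 9 10 6 0 8 3 11 12 4 5

Derivation:
Char counts: '$':1, '6':1, 'i':4, 'm':1, 'p':2, 's':4
C (first-col start): C('$')=0, C('6')=1, C('i')=2, C('m')=6, C('p')=7, C('s')=9
L[0]='6': occ=0, LF[0]=C('6')+0=1+0=1
L[1]='i': occ=0, LF[1]=C('i')+0=2+0=2
L[2]='p': occ=0, LF[2]=C('p')+0=7+0=7
L[3]='s': occ=0, LF[3]=C('s')+0=9+0=9
L[4]='s': occ=1, LF[4]=C('s')+1=9+1=10
L[5]='m': occ=0, LF[5]=C('m')+0=6+0=6
L[6]='$': occ=0, LF[6]=C('$')+0=0+0=0
L[7]='p': occ=1, LF[7]=C('p')+1=7+1=8
L[8]='i': occ=1, LF[8]=C('i')+1=2+1=3
L[9]='s': occ=2, LF[9]=C('s')+2=9+2=11
L[10]='s': occ=3, LF[10]=C('s')+3=9+3=12
L[11]='i': occ=2, LF[11]=C('i')+2=2+2=4
L[12]='i': occ=3, LF[12]=C('i')+3=2+3=5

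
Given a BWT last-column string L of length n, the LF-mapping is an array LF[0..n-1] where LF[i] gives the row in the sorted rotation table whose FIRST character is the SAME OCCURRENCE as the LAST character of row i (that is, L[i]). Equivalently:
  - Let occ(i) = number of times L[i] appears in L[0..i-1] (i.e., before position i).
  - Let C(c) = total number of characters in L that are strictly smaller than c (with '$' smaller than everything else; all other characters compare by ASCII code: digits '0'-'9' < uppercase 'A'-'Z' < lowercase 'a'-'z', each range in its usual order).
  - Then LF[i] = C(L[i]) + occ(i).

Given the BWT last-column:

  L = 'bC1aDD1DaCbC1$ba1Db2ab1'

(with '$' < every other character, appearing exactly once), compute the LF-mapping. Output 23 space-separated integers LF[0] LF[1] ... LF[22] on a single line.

Char counts: '$':1, '1':5, '2':1, 'C':3, 'D':4, 'a':4, 'b':5
C (first-col start): C('$')=0, C('1')=1, C('2')=6, C('C')=7, C('D')=10, C('a')=14, C('b')=18
L[0]='b': occ=0, LF[0]=C('b')+0=18+0=18
L[1]='C': occ=0, LF[1]=C('C')+0=7+0=7
L[2]='1': occ=0, LF[2]=C('1')+0=1+0=1
L[3]='a': occ=0, LF[3]=C('a')+0=14+0=14
L[4]='D': occ=0, LF[4]=C('D')+0=10+0=10
L[5]='D': occ=1, LF[5]=C('D')+1=10+1=11
L[6]='1': occ=1, LF[6]=C('1')+1=1+1=2
L[7]='D': occ=2, LF[7]=C('D')+2=10+2=12
L[8]='a': occ=1, LF[8]=C('a')+1=14+1=15
L[9]='C': occ=1, LF[9]=C('C')+1=7+1=8
L[10]='b': occ=1, LF[10]=C('b')+1=18+1=19
L[11]='C': occ=2, LF[11]=C('C')+2=7+2=9
L[12]='1': occ=2, LF[12]=C('1')+2=1+2=3
L[13]='$': occ=0, LF[13]=C('$')+0=0+0=0
L[14]='b': occ=2, LF[14]=C('b')+2=18+2=20
L[15]='a': occ=2, LF[15]=C('a')+2=14+2=16
L[16]='1': occ=3, LF[16]=C('1')+3=1+3=4
L[17]='D': occ=3, LF[17]=C('D')+3=10+3=13
L[18]='b': occ=3, LF[18]=C('b')+3=18+3=21
L[19]='2': occ=0, LF[19]=C('2')+0=6+0=6
L[20]='a': occ=3, LF[20]=C('a')+3=14+3=17
L[21]='b': occ=4, LF[21]=C('b')+4=18+4=22
L[22]='1': occ=4, LF[22]=C('1')+4=1+4=5

Answer: 18 7 1 14 10 11 2 12 15 8 19 9 3 0 20 16 4 13 21 6 17 22 5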